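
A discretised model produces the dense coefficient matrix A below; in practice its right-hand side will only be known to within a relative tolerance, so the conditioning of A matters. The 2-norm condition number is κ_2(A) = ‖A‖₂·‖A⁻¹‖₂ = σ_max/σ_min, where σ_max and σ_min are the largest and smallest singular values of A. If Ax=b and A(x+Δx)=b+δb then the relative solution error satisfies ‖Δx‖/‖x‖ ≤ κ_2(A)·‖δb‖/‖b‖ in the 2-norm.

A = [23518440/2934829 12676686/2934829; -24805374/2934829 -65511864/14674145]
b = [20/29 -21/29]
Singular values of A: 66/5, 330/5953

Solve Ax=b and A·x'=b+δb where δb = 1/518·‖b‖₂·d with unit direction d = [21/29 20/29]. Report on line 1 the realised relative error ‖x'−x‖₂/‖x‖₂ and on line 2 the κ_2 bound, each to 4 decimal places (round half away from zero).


0.4597
0.4597

σ_max = 66/5, σ_min = 330/5953
κ = σ_max/σ_min = (66/5)/(330/5953) = 238.1200
worst-case relative error ≤ 238.1200 × 1/518 = 0.4597
solve Ax = b  →  x = [0.0668 0.0357]
2-norm of b is 1.0000; of x, 0.0758
δb = ε·‖b‖·d = [0.0014 0.0013]; solving A·Δx = δb gives ‖Δx‖ = 0.0348
dividing the unrounded norms, ‖Δx‖/‖x‖ = 0.4597
tightness: 0.4597 against a bound of 0.4597; the bound is attained (ratio 1)


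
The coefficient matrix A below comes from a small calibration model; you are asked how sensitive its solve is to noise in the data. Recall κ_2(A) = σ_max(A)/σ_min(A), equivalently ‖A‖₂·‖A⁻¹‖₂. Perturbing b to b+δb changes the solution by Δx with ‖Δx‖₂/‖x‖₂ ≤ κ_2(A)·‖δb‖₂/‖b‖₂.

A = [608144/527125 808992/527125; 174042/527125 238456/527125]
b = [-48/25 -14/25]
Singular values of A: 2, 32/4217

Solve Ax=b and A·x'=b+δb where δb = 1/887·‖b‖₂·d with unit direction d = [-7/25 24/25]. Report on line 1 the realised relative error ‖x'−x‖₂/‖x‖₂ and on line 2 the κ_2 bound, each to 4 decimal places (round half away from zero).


largest singular value 2, smallest 32/4217
κ = σ_max/σ_min = 2/(32/4217) = 263.5625
bound on ‖Δx‖/‖x‖: κ·ε = 263.5625·1/887 = 0.2971
solve Ax = b  →  x = [-0.6000 -0.8000]
‖b‖ = 2.0000, ‖x‖ = 1.0000
re-solving with b+δb shifts x by Δx of norm 0.2971
realised ‖Δx‖/‖x‖ = 0.2971
tightness: 0.2971 against a bound of 0.2971; the bound is attained (ratio 1)

0.2971
0.2971


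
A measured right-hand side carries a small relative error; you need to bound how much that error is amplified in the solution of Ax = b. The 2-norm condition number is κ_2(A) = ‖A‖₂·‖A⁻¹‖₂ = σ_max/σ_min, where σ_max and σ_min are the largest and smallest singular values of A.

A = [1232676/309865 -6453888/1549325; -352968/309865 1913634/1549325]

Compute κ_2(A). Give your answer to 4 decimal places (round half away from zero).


form AᵀA = [65763061200/3840652729 -69048035280/3840652729; -69048035280/3840652729 72503464644/3840652729] with trace 164407284/4566769 and determinant 129600/4566769
solving λ² − 164407284/4566769·λ + 129600/4566769 = 0 gives λ = 36, 3600/4566769
σ_max=√36=6, σ_min=√(3600/4566769)=(60/2137) → κ = 213.7000

213.7000


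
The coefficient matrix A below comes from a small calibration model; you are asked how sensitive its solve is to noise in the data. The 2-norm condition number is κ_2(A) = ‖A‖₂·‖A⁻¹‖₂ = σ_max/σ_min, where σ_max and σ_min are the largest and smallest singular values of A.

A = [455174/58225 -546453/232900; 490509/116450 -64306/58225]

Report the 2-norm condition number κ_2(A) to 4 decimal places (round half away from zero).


68.5000

M = AᵀA = [740022533/9384500 -107894997/4692250; -107894997/4692250 252439493/37538000]. tr(M)=25700237/300304, det(M)=1874161/1201216
eigenvalues of AᵀA: λ = (tr ± √(tr²−4·det))/2 = 1369/16, 1369/75076
so κ_2 = √((1369/16) / (1369/75076)) = 68.5000


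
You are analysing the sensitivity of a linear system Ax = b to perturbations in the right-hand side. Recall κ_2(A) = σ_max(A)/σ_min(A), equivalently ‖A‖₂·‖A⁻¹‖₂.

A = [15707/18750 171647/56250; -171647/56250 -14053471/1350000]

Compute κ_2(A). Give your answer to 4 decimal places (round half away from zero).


216.0000

M = AᵀA = [5069293/506250 834032773/24300000; 834032773/24300000 68630578589/583200000]. tr(M)=595763233/4665600, det(M)=163047361/466560000
char-poly roots: 12769/100 and 12769/4665600
κ = σ_max/σ_min = (113/10)/(113/2160) = 216.0000


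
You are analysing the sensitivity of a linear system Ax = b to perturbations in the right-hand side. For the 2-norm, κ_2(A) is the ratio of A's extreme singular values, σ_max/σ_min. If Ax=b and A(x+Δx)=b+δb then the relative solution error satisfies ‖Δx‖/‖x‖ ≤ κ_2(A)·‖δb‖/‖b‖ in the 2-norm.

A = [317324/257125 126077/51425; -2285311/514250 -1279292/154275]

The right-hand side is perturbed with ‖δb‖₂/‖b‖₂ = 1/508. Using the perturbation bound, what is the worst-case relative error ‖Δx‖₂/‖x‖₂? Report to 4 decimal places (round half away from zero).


0.2858

form AᵀA = [529451713/24889700 148876406/3733455; 148876406/3733455 167496161/2240073] with trace 1265569501/13176900 and determinant 5764801/13176900
char-poly roots: 2401/25 and 2401/527076
κ_2(A) = √(λ_max/λ_min) = √((2401/25) / (2401/527076)) = 145.2000
κ_2(A)·‖δb‖/‖b‖ = 0.2858


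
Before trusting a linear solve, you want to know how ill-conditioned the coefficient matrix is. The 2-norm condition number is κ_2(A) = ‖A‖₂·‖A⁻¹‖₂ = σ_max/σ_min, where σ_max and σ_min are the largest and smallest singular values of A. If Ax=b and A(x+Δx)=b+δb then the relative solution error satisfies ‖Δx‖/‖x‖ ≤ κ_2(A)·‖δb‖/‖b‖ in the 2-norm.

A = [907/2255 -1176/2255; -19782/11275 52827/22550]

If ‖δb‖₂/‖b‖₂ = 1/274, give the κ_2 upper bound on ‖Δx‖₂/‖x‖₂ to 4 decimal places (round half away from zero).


form AᵀA = [245029/75625 -326697/75625; -326697/75625 1742409/302500] with trace 108901/12100 and determinant 9/12100
eigenvalues of AᵀA: λ = (tr ± √(tr²−4·det))/2 = 9, 1/12100
so κ_2 = √(9 / (1/12100)) = 330.0000
worst-case relative error ≤ 330.0000 × 1/274 = 1.2044

1.2044


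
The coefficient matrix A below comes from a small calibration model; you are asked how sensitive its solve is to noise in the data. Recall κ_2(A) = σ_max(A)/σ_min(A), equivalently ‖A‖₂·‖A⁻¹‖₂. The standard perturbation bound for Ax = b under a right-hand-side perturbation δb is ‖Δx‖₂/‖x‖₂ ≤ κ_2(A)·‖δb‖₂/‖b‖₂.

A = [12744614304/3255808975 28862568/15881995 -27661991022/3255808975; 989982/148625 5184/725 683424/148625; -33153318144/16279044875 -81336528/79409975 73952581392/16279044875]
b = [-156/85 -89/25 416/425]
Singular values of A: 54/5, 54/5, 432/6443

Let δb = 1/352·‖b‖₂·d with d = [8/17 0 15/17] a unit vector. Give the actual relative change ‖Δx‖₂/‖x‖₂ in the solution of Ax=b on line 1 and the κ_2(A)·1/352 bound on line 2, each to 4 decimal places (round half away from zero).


σ_max = 54/5, σ_min = 432/6443
κ = σ_max/σ_min = (54/5)/(432/6443) = 161.0750
worst-case relative error ≤ 161.0750 × 1/352 = 0.4576
solve Ax = b  →  x = [-0.2820 -0.2554 0.0315]
‖b‖ = 4.1231, ‖x‖ = 0.3818
Δx = A⁻¹·δb where δb = 1/352·4.1231·d; ‖Δx‖ = 0.1747
dividing the unrounded norms, ‖Δx‖/‖x‖ = 0.4576
tightness: 0.4576 against a bound of 0.4576; the bound is attained (ratio 1)

0.4576
0.4576


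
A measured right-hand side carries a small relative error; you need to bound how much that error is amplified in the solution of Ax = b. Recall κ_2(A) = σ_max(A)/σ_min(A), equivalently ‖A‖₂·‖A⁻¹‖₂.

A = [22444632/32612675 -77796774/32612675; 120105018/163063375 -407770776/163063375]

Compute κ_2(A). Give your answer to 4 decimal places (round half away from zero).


359.8640

form AᵀA = [32127530308164/31616723265625 -110140684270848/31616723265625; -110140684270848/31616723265625 377628367276836/31616723265625] with trace 655609436136/50586757225 and determinant 2624400/2023470289
char-poly roots: 324/25 and 202500/2023470289
σ_max=√(324/25)=(18/5), σ_min=√(202500/2023470289)=(450/44983) → κ = 359.8640


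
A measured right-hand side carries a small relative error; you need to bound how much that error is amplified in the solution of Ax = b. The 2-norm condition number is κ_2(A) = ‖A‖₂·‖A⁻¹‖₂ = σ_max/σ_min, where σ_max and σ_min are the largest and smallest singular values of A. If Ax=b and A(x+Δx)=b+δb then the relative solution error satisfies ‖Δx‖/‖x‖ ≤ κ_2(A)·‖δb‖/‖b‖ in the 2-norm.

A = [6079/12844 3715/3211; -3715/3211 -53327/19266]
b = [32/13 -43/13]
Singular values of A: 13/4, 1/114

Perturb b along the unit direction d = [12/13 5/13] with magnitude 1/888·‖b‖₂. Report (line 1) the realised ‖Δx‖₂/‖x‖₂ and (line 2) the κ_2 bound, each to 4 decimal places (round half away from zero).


σ_max = 13/4, σ_min = 1/114
κ_2(A) = (13/4) / (1/114) = 370.5000
perturbation bound = 370.5000·1/888 = 0.4172
solve Ax = b  →  x = [-104.7574 44.9822]
‖b‖₂ = 4.1231 and ‖x‖₂ = 114.0066
Δx = A⁻¹·δb where δb = 1/888·4.1231·d; ‖Δx‖ = 0.5293
realised ‖Δx‖/‖x‖ = 0.0046
realised/bound (from unrounded values) ≈ 0.0111

0.0046
0.4172


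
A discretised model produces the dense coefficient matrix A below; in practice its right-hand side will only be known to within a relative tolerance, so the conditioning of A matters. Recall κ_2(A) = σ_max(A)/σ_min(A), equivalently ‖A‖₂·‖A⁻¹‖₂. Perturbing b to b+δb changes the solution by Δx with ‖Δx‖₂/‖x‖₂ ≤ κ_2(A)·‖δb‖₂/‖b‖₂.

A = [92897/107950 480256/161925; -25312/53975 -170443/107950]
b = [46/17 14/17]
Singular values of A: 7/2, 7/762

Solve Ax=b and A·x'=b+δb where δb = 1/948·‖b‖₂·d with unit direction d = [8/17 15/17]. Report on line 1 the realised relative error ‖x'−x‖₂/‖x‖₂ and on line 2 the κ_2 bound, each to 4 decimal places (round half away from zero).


0.0015
0.4019

σ_max = 7/2, σ_min = 7/762
κ_2(A) = (7/2) / (7/762) = 381.0000
bound on ‖Δx‖/‖x‖: κ·ε = 381.0000·1/948 = 0.4019
solve Ax = b  →  x = [-208.8457 61.5086]
‖b‖₂ = 2.8284 and ‖x‖₂ = 217.7150
re-solving with b+δb shifts x by Δx of norm 0.3248
dividing the unrounded norms, ‖Δx‖/‖x‖ = 0.0015
so the bound overstates the realised error by a factor of ≈ 269.4086 (computed from the unrounded values)


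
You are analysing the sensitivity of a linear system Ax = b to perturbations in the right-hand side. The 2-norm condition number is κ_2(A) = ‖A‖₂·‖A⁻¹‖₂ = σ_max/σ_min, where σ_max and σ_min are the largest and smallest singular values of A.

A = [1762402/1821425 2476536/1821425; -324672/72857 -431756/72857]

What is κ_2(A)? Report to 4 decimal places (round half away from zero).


177.7000

M = AᵀA = [41040156484/1973580625 54715395312/1973580625; 54715395312/1973580625 72957470416/1973580625]. tr(M)=4559905076/78943225, det(M)=8340544/78943225
solving λ² − 4559905076/78943225·λ + 8340544/78943225 = 0 gives λ = 1444/25, 5776/3157729
κ_2(A) = √(λ_max/λ_min) = √((1444/25) / (5776/3157729)) = 177.7000


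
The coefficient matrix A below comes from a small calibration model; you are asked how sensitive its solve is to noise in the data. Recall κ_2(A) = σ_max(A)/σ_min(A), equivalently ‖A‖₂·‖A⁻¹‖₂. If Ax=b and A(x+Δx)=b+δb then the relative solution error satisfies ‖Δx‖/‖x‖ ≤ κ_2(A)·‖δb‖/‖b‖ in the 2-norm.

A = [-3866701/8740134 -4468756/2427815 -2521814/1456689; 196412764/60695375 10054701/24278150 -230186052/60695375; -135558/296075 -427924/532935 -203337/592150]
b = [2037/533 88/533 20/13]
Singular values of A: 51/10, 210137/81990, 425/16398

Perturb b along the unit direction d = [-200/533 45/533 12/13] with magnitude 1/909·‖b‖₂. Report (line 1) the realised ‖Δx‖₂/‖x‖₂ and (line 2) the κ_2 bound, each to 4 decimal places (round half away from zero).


σ_max = 51/10, σ_min = 425/16398
κ_2(A) = (51/10) / (425/16398) = 196.7760
κ_2(A)·‖δb‖/‖b‖ = 0.2165
solve Ax = b  →  x = [-0.6315 -1.2486 -0.7187]
‖b‖ = 4.1231, ‖x‖ = 1.5730
δb = ε·‖b‖·d = [-0.0017 0.0004 0.0042]; solving A·Δx = δb gives ‖Δx‖ = 0.1750
dividing the unrounded norms, ‖Δx‖/‖x‖ = 0.1113
tightness: 0.1113 against a bound of 0.2165 (unrounded ratio ≈ 0.5140)

0.1113
0.2165


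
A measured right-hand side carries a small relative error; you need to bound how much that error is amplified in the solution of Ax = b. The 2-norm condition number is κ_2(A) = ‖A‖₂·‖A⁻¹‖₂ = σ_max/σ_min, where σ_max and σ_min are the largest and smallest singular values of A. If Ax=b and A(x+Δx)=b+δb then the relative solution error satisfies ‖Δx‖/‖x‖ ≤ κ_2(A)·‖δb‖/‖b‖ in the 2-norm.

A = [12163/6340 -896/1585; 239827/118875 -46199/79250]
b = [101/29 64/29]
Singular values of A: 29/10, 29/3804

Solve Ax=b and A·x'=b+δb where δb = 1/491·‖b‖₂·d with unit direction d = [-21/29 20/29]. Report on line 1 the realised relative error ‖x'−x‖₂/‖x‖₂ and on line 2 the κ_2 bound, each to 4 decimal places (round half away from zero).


0.0084
0.7747

σ_max = 29/10, σ_min = 29/3804
condition number: (29/10) ÷ (29/3804) = 380.4000
bound on ‖Δx‖/‖x‖: κ·ε = 380.4000·1/491 = 0.7747
solve Ax = b  →  x = [-35.4041 -126.3117]
2-norm of b is 4.1231; of x, 131.1797
Δx = A⁻¹·δb where δb = 1/491·4.1231·d; ‖Δx‖ = 1.1015
realised ‖Δx‖/‖x‖ = 0.0084
so the bound overstates the realised error by a factor of ≈ 92.2657 (computed from the unrounded values)


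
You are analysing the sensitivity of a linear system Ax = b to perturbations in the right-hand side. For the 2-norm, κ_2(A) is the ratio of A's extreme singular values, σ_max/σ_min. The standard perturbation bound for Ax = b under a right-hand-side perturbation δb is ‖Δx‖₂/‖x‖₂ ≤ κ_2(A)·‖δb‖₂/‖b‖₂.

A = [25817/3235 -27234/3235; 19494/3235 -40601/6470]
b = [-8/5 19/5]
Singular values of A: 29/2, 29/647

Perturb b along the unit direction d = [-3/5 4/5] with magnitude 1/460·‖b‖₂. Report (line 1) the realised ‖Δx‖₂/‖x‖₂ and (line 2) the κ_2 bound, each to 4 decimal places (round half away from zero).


from the listed singular values, σ₁ = 29/2, σ_n = 29/647
condition number: (29/2) ÷ (29/647) = 323.5000
perturbation bound = 323.5000·1/460 = 0.7033
solve Ax = b  →  x = [64.6706 61.4958]
‖b‖₂ = 4.1231 and ‖x‖₂ = 89.2414
with δb = [-0.0054 0.0072], A·Δx = δb → ‖Δx‖ = 0.2000
dividing the unrounded norms, ‖Δx‖/‖x‖ = 0.0022
realised/bound (from unrounded values) ≈ 0.0032

0.0022
0.7033


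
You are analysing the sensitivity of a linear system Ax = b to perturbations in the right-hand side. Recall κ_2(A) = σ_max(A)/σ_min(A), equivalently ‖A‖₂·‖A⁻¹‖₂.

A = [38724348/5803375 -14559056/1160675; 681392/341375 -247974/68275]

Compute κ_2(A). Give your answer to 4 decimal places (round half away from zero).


273.1000

M = AᵀA = [2614010239504/53886658225 -980194493664/10777331645; -980194493664/10777331645 367579265380/2155466329]. tr(M)=40842532436/186459025, det(M)=119946304/186459025
char-poly roots: 5476/25 and 21904/7458361
κ_2(A) = √(λ_max/λ_min) = √((5476/25) / (21904/7458361)) = 273.1000


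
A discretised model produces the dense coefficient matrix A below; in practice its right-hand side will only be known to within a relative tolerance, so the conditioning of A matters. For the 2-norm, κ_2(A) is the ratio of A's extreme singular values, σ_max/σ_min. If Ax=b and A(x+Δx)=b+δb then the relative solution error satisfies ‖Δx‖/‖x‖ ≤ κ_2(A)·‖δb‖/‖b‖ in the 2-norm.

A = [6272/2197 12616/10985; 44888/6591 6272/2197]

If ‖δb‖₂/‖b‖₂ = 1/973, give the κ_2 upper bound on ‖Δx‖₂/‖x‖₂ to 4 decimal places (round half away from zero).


0.2004

AᵀA = [14017600/257049 9734144/428415; 9734144/428415 6761024/714025]; tr = 2433664/38025, det = 4096/38025
eigenvalues of AᵀA: λ = (tr ± √(tr²−4·det))/2 = 64, 64/38025
κ_2(A) = √(λ_max/λ_min) = √(64 / (64/38025)) = 195.0000
perturbation bound = 195.0000·1/973 = 0.2004


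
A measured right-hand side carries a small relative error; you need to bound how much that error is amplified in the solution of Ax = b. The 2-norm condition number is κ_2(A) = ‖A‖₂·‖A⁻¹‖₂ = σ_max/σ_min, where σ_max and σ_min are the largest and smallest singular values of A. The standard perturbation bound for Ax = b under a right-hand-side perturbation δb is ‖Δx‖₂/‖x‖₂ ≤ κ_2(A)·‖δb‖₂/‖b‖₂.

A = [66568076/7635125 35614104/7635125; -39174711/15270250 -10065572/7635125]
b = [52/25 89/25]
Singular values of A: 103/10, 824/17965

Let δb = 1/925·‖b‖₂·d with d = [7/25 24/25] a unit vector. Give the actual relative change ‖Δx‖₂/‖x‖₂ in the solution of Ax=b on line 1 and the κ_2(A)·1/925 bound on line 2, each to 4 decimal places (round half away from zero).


largest singular value 103/10, smallest 824/17965
condition number: (103/10) ÷ (824/17965) = 224.5625
worst-case relative error ≤ 224.5625 × 1/925 = 0.2428
solve Ax = b  →  x = [-40.9537 76.9946]
‖b‖ = 4.1231, ‖x‖ = 87.2088
δb = ε·‖b‖·d = [0.0012 0.0043]; solving A·Δx = δb gives ‖Δx‖ = 0.0972
relative error = 0.0011
so the bound overstates the realised error by a factor of ≈ 217.8578 (computed from the unrounded values)

0.0011
0.2428


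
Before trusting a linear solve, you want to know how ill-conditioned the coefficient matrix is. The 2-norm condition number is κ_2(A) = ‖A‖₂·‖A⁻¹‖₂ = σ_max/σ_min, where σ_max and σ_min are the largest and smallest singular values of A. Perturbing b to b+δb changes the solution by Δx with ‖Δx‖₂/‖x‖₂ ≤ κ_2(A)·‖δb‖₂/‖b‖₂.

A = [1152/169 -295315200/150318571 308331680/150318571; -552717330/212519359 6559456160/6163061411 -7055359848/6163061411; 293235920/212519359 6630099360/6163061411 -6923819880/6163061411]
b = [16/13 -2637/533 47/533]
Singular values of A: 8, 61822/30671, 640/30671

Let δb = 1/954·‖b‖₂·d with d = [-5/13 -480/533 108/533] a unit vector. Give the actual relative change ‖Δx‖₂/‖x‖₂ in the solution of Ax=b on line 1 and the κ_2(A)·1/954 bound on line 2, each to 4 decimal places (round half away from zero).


σ_max = 8, σ_min = 640/30671
condition number: 8 ÷ (640/30671) = 383.3875
bound on ‖Δx‖/‖x‖: κ·ε = 383.3875·1/954 = 0.4019
solve Ax = b  →  x = [0.1553 138.3974 132.6387]
‖b‖₂ = 5.0990 and ‖x‖₂ = 191.6948
re-solving with b+δb shifts x by Δx of norm 0.2561
relative error = 0.0013
realised/bound (from unrounded values) ≈ 0.0033

0.0013
0.4019


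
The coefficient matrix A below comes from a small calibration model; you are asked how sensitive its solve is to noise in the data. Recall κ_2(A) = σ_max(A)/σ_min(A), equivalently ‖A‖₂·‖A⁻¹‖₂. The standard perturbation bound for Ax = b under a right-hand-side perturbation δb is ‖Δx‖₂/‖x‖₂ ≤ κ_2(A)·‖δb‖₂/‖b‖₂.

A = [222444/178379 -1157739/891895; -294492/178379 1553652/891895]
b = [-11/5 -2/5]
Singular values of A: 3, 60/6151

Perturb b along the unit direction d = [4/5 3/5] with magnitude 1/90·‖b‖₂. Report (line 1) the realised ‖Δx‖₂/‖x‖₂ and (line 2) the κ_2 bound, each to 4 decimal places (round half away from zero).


largest singular value 3, smallest 60/6151
κ_2(A) = 3 / (60/6151) = 307.5500
worst-case relative error ≤ 307.5500 × 1/90 = 3.4172
solve Ax = b  →  x = [-148.7023 -141.1609]
2-norm of b is 2.2361; of x, 205.0336
with δb = [0.0199 0.0149], A·Δx = δb → ‖Δx‖ = 2.5470
realised ‖Δx‖/‖x‖ = 0.0124
realised/bound (from unrounded values) ≈ 0.0036

0.0124
3.4172


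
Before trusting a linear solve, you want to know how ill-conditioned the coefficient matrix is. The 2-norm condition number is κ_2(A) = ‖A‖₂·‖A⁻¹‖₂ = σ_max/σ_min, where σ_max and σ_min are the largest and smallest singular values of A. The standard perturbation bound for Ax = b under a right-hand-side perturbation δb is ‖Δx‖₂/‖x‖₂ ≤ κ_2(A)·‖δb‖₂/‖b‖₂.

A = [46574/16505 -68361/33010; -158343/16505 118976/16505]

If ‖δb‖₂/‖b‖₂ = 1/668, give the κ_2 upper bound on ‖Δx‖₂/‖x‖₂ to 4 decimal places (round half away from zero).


AᵀA = [1089665725/10896601 -817237575/10896601; -817237575/10896601 2451775225/43586404]; tr = 6810438125/43586404, det = 9765625/43586404
char-poly roots: 625/4 and 15625/10896601
κ = σ_max/σ_min = (25/2)/(125/3301) = 330.1000
bound on ‖Δx‖/‖x‖: κ·ε = 330.1000·1/668 = 0.4942

0.4942


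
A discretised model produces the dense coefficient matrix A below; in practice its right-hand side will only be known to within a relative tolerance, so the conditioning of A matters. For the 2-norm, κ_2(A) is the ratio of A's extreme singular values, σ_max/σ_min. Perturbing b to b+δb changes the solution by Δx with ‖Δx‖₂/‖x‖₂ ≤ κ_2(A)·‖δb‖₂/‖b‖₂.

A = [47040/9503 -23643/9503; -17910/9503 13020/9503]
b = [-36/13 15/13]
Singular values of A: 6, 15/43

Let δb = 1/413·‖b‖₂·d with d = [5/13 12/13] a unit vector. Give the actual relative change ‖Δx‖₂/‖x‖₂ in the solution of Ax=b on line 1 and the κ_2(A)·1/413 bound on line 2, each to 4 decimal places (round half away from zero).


0.0416
0.0416

largest singular value 6, smallest 15/43
κ_2(A) = 6 / (15/43) = 17.2000
κ_2(A)·‖δb‖/‖b‖ = 0.0416
solve Ax = b  →  x = [-0.4412 0.2353]
‖b‖ = 3.0000, ‖x‖ = 0.5000
δb = ε·‖b‖·d = [0.0028 0.0067]; solving A·Δx = δb gives ‖Δx‖ = 0.0208
relative error = 0.0416
so the bound is sharp here: realised error equals the bound


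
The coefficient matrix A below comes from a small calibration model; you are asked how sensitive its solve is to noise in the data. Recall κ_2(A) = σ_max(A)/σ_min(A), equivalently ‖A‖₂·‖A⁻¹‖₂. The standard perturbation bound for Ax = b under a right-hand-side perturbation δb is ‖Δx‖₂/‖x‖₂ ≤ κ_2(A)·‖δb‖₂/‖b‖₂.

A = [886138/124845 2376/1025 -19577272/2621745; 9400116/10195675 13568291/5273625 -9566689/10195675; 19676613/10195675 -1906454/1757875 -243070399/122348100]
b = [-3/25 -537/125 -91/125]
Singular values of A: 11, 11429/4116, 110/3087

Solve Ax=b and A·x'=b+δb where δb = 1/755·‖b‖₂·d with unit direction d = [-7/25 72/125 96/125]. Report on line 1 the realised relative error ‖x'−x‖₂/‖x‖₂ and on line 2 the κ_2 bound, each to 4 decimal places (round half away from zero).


largest singular value 11, smallest 110/3087
condition number: 11 ÷ (110/3087) = 308.7000
bound on ‖Δx‖/‖x‖: κ·ε = 308.7000·1/755 = 0.4089
solve Ax = b  →  x = [-60.8634 -1.0740 -58.1702]
‖b‖ = 4.3589, ‖x‖ = 84.1979
Δx = A⁻¹·δb where δb = 1/755·4.3589·d; ‖Δx‖ = 0.1620
dividing the unrounded norms, ‖Δx‖/‖x‖ = 0.0019
tightness: 0.0019 against a bound of 0.4089 (unrounded ratio ≈ 0.0047)

0.0019
0.4089


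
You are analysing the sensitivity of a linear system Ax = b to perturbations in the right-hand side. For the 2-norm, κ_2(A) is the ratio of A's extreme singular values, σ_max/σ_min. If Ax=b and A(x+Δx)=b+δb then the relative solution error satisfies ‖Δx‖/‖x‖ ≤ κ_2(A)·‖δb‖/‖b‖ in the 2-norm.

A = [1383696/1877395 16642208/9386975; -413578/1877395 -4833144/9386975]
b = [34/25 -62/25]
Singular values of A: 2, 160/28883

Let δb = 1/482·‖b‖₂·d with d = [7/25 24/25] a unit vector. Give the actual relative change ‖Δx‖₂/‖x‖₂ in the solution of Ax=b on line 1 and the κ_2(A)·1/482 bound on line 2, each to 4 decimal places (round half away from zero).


largest singular value 2, smallest 160/28883
κ_2(A) = 2 / (160/28883) = 361.0375
κ_2(A)·‖δb‖/‖b‖ = 0.7490
solve Ax = b  →  x = [333.6500 -137.9375]
2-norm of b is 2.8284; of x, 361.0389
δb = ε·‖b‖·d = [0.0016 0.0056]; solving A·Δx = δb gives ‖Δx‖ = 1.0593
dividing the unrounded norms, ‖Δx‖/‖x‖ = 0.0029
tightness: 0.0029 against a bound of 0.7490 (unrounded ratio ≈ 0.0039)

0.0029
0.7490


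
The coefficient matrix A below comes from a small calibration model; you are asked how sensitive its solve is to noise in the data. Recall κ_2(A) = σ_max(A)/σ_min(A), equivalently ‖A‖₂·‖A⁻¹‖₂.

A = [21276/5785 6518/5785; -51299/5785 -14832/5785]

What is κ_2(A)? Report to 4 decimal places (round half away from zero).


178.0000

M = AᵀA = [18250033/198025 5322744/198025; 5322744/198025 1553092/198025]. tr(M)=792125/7921, det(M)=2500/7921
λ_max, λ_min = (792125/7921 ± √627382805625/62742241)/2 = 100, 25/7921
κ_2(A) = √(λ_max/λ_min) = √(100 / (25/7921)) = 178.0000


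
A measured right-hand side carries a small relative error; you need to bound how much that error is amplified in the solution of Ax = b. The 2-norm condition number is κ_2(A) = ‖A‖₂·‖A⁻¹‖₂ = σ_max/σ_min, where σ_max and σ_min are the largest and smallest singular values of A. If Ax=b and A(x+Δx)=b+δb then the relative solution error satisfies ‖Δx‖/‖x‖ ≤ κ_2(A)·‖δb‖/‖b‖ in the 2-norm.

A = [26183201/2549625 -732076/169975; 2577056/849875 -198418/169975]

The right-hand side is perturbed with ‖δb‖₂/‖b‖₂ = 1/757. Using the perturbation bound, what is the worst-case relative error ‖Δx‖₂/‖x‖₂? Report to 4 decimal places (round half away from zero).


0.1658

AᵀA = [1192529557201/10400940225 -33123353516/693396015; -33123353516/693396015 920487956/46226401]; tr = 8281889629/61544025, det = 2829124/2461761
λ_max, λ_min = (8281889629/61544025 ± √68572284259119347641/3787667013200625)/2 = 3364/25, 21025/2461761
so κ_2 = √((3364/25) / (21025/2461761)) = 125.5200
κ_2(A)·‖δb‖/‖b‖ = 0.1658


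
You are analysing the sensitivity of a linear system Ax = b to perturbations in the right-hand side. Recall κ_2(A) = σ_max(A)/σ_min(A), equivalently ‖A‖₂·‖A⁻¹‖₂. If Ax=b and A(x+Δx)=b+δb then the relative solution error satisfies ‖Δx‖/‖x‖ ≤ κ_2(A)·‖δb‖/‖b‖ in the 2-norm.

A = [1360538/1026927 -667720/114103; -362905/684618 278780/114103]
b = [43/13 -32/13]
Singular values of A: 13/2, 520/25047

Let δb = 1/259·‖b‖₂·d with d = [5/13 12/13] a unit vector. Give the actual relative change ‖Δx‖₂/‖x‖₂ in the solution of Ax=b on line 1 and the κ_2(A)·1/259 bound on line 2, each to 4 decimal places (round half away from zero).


largest singular value 13/2, smallest 520/25047
κ_2(A) = (13/2) / (520/25047) = 313.0875
bound on ‖Δx‖/‖x‖: κ·ε = 313.0875·1/259 = 1.2088
solve Ax = b  →  x = [-46.8574 -11.1737]
2-norm of b is 4.1231; of x, 48.1712
Δx = A⁻¹·δb where δb = 1/259·4.1231·d; ‖Δx‖ = 0.7668
relative error = 0.0159
so the bound overstates the realised error by a factor of ≈ 75.9411 (computed from the unrounded values)

0.0159
1.2088


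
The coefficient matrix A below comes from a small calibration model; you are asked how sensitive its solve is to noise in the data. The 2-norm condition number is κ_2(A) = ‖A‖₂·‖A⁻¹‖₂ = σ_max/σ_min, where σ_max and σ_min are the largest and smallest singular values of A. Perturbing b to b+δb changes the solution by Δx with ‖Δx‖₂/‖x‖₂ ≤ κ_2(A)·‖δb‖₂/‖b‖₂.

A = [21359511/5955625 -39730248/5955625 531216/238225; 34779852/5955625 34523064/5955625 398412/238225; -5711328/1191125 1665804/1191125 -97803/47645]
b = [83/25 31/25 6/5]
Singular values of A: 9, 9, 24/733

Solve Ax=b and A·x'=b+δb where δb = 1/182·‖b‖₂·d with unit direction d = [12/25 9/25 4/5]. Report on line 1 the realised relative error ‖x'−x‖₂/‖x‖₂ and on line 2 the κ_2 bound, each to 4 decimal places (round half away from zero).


0.0069
1.5103

from the listed singular values, σ₁ = 9, σ_n = 24/733
κ_2(A) = 9 / (24/733) = 274.8750
perturbation bound = 274.8750·1/182 = 1.5103
solve Ax = b  →  x = [-33.6650 9.7032 84.6624]
2-norm of b is 3.7417; of x, 91.6253
δb = ε·‖b‖·d = [0.0099 0.0074 0.0164]; solving A·Δx = δb gives ‖Δx‖ = 0.6279
dividing the unrounded norms, ‖Δx‖/‖x‖ = 0.0069
so the bound overstates the realised error by a factor of ≈ 220.3911 (computed from the unrounded values)


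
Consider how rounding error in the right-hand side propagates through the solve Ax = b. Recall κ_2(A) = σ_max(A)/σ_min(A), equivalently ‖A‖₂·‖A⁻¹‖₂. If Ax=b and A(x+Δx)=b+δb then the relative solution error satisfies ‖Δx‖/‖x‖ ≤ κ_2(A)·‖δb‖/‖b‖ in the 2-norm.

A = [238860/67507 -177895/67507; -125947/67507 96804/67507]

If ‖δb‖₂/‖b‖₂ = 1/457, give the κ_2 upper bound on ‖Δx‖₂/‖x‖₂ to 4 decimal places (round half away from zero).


0.3476

M = AᵀA = [252307081/15768841 -189218592/15768841; -189218592/15768841 141929569/15768841]. tr(M)=394236650/15768841, det(M)=390625/15768841
λ_max, λ_min = (394236650/15768841 ± √155397897389160000/248656346483281)/2 = 25, 15625/15768841
σ_max=√25=5, σ_min=√(15625/15768841)=(125/3971) → κ = 158.8400
worst-case relative error ≤ 158.8400 × 1/457 = 0.3476


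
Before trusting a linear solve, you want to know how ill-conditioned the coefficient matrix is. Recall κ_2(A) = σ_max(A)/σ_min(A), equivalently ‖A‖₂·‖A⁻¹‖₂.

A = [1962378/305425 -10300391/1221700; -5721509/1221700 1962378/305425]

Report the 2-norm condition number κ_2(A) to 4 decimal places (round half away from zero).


97.7360

form AᵀA = [3774020155009/59702035600 -314410240782/3731377225; -314410240782/3731377225 6708515735641/59702035600] with trace 209650717813/1194040712 and determinant 123288765625/38209302784
solving λ² − 209650717813/1194040712·λ + 123288765625/38209302784 = 0 gives λ = 2809/16, 43890625/2388081424
σ_max=√(2809/16)=(53/4), σ_min=√(43890625/2388081424)=(6625/48868) → κ = 97.7360


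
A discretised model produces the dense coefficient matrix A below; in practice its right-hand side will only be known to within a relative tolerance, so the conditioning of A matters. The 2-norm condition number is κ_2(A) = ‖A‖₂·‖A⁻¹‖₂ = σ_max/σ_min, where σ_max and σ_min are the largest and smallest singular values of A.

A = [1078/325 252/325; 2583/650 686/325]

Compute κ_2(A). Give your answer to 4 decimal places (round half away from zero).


8.0000

AᵀA = [452809/16900 9261/845; 9261/845 21364/4225]; tr = 637/20, det = 9604/625
λ_max, λ_min = (637/20 ± √9529569/10000)/2 = 784/25, 49/100
κ_2(A) = √(λ_max/λ_min) = √((784/25) / (49/100)) = 8.0000


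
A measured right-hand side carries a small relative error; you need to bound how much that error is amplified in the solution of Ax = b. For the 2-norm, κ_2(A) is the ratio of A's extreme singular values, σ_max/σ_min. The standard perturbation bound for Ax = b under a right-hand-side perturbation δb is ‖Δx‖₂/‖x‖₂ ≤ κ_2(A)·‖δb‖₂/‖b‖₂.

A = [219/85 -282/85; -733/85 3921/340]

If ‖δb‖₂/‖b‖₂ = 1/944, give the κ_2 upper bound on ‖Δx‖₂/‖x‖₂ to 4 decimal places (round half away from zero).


form AᵀA = [23410/289 -124845/1156; -124845/1156 665865/4624] with trace 1040425/4624 and determinant 5625/4624
solving λ² − 1040425/4624·λ + 5625/4624 = 0 gives λ = 225, 25/4624
κ_2(A) = √(λ_max/λ_min) = √(225 / (25/4624)) = 204.0000
worst-case relative error ≤ 204.0000 × 1/944 = 0.2161

0.2161


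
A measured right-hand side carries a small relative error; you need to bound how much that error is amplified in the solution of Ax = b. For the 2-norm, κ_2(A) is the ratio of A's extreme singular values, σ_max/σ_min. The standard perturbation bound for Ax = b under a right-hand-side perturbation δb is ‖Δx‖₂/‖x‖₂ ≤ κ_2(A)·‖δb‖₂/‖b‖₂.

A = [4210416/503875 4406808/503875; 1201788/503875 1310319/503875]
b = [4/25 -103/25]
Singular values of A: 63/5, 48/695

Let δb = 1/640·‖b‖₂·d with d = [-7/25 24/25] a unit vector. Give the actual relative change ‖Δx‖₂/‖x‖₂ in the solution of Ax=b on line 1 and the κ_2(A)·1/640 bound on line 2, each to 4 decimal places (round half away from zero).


0.0016
0.2851

σ_max = 63/5, σ_min = 48/695
κ = σ_max/σ_min = (63/5)/(48/695) = 182.4375
perturbation bound = 182.4375·1/640 = 0.2851
solve Ax = b  →  x = [41.8849 -40.0000]
2-norm of b is 4.1231; of x, 57.9167
with δb = [-0.0018 0.0062], A·Δx = δb → ‖Δx‖ = 0.0933
relative error = 0.0016
realised/bound (from unrounded values) ≈ 0.0057


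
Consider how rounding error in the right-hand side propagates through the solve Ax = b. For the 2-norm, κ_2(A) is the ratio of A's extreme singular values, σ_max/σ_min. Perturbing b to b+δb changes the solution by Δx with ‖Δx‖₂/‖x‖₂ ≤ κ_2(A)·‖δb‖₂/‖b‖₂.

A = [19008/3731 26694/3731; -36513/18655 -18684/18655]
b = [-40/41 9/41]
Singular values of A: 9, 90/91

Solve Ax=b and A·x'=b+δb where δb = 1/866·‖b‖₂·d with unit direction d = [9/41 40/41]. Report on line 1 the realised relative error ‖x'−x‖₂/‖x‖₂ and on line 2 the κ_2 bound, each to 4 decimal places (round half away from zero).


from the listed singular values, σ₁ = 9, σ_n = 90/91
κ = σ_max/σ_min = 9/(90/91) = 9.1000
bound on ‖Δx‖/‖x‖: κ·ε = 9.1000·1/866 = 0.0105
solve Ax = b  →  x = [-0.0667 -0.0889]
2-norm of b is 1.0000; of x, 0.1111
Δx = A⁻¹·δb where δb = 1/866·1.0000·d; ‖Δx‖ = 0.0012
dividing the unrounded norms, ‖Δx‖/‖x‖ = 0.0105
realised/bound = 1 exactly: the bound is attained for this b and d

0.0105
0.0105


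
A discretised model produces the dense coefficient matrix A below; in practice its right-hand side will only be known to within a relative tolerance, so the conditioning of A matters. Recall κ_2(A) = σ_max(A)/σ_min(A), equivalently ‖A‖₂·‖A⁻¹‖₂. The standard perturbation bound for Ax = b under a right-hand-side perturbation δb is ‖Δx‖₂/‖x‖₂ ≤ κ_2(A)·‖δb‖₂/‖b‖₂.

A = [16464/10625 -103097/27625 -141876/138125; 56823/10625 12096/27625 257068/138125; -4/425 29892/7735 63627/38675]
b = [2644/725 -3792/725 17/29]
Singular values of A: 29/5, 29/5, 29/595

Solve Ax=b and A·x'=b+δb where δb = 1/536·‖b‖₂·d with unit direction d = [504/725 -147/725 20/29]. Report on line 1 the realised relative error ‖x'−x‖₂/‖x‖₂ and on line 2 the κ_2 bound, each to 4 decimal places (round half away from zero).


largest singular value 29/5, smallest 29/595
condition number: (29/5) ÷ (29/595) = 119.0000
perturbation bound = 119.0000·1/536 = 0.2220
solve Ax = b  →  x = [-23.6414 -30.7056 72.3485]
‖b‖ = 6.4031, ‖x‖ = 82.0735
re-solving with b+δb shifts x by Δx of norm 0.2451
relative error = 0.0030
so the bound overstates the realised error by a factor of ≈ 74.3428 (computed from the unrounded values)

0.0030
0.2220


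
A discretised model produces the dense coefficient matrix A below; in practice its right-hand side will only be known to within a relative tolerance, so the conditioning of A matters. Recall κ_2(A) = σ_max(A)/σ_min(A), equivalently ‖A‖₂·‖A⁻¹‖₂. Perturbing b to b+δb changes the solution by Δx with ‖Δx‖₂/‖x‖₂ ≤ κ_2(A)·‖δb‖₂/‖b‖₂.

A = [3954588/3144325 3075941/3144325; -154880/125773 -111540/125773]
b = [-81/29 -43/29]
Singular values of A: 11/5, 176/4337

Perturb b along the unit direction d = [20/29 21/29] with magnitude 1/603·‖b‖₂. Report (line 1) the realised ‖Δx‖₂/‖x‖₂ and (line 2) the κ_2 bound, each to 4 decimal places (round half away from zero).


0.0017
0.0899

largest singular value 11/5, smallest 176/4337
κ = σ_max/σ_min = (11/5)/(176/4337) = 54.2125
bound on ‖Δx‖/‖x‖: κ·ε = 54.2125·1/603 = 0.0899
solve Ax = b  →  x = [43.9920 -59.4136]
‖b‖ = 3.1623, ‖x‖ = 73.9275
with δb = [0.0036 0.0038], A·Δx = δb → ‖Δx‖ = 0.1292
realised ‖Δx‖/‖x‖ = 0.0017
tightness: 0.0017 against a bound of 0.0899 (unrounded ratio ≈ 0.0194)


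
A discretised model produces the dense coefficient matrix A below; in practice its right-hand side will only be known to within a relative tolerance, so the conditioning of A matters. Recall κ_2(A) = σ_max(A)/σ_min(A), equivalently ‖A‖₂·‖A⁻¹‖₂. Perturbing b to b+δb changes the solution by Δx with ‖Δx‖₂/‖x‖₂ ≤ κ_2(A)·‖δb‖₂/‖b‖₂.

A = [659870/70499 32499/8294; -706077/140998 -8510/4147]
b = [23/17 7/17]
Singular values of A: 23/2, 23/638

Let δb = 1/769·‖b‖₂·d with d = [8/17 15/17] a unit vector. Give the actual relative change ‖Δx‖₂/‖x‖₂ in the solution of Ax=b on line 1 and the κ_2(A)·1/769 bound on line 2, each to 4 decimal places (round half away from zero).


0.0018
0.4148

σ_max = 23/2, σ_min = 23/638
condition number: (23/2) ÷ (23/638) = 319.0000
bound on ‖Δx‖/‖x‖: κ·ε = 319.0000·1/769 = 0.4148
solve Ax = b  →  x = [-10.5886 25.6388]
‖b‖ = 1.4142, ‖x‖ = 27.7393
δb = ε·‖b‖·d = [0.0009 0.0016]; solving A·Δx = δb gives ‖Δx‖ = 0.0510
relative error = 0.0018
tightness: 0.0018 against a bound of 0.4148 (unrounded ratio ≈ 0.0044)


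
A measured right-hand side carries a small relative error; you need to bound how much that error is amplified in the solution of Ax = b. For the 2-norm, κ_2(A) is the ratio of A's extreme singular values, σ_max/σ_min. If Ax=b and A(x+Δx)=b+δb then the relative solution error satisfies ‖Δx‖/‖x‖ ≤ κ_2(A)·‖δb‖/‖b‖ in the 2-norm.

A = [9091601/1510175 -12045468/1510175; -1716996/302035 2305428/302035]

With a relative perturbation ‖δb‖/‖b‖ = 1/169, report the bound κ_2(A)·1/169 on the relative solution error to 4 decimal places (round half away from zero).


1.8488

AᵀA = [185920440361/2711805625 -247886867148/2711805625; -247886867148/2711805625 330521112864/2711805625]; tr = 20657662129/108472225, det = 40297104/108472225
eigenvalues of AᵀA: λ = (tr ± √(tr²−4·det))/2 = 4761/25, 8464/4338889
κ = σ_max/σ_min = (69/5)/(92/2083) = 312.4500
κ_2(A)·‖δb‖/‖b‖ = 1.8488


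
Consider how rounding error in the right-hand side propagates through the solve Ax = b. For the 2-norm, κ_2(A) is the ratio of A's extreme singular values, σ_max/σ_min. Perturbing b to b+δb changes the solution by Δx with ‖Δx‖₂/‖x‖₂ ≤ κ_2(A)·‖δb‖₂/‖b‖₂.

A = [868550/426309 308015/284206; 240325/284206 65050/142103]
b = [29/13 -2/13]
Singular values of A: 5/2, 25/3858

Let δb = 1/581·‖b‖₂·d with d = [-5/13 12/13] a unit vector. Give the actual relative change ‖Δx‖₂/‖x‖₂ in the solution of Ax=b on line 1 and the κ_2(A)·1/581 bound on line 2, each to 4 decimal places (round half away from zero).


from the listed singular values, σ₁ = 5/2, σ_n = 25/3858
condition number: (5/2) ÷ (25/3858) = 385.8000
κ_2(A)·‖δb‖/‖b‖ = 0.6640
solve Ax = b  →  x = [73.3271 -135.7882]
‖b‖ = 2.2361, ‖x‖ = 154.3221
re-solving with b+δb shifts x by Δx of norm 0.5939
dividing the unrounded norms, ‖Δx‖/‖x‖ = 0.0038
realised/bound (from unrounded values) ≈ 0.0058

0.0038
0.6640


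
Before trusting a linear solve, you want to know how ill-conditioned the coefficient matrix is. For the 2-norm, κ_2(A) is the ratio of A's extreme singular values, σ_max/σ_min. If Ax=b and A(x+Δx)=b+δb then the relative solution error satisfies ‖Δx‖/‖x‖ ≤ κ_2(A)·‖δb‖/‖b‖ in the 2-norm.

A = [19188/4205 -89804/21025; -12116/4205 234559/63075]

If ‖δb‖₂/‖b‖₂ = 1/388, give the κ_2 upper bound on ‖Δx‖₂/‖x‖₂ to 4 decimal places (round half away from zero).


M = AᵀA = [20599072/707281 -320455772/10609215; -320455772/10609215 5104030009/159138225]. tr(M)=11580049/189225, det(M)=456976/21025
eigenvalues of AᵀA: λ = (tr ± √(tr²−4·det))/2 = 1521/25, 2704/7569
σ_max=√(1521/25)=(39/5), σ_min=√(2704/7569)=(52/87) → κ = 13.0500
κ_2(A)·‖δb‖/‖b‖ = 0.0336

0.0336
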